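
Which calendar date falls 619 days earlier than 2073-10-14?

February 3, 2072

Going back 619 days from October 14, 2073.
Going back 14 days from October 14, 2073 reaches the end of the previous month; 619 − 14 = 605 left.
September 2073 has 30 days: 605 − 30 = 575 left.
August 2073 has 31 days: 575 − 31 = 544 left.
July 2073 has 31 days: 544 − 31 = 513 left.
June 2073 has 30 days: 513 − 30 = 483 left.
May 2073 has 31 days: 483 − 31 = 452 left.
April 2073 has 30 days: 452 − 30 = 422 left.
March 2073 has 31 days: 422 − 31 = 391 left.
February 2073 has 28 days (2073 is not a leap year): 391 − 28 = 363 left.
January 2073 has 31 days: 363 − 31 = 332 left.
December 2072 has 31 days: 332 − 31 = 301 left.
November 2072 has 30 days: 301 − 30 = 271 left.
October 2072 has 31 days: 271 − 31 = 240 left.
September 2072 has 30 days: 240 − 30 = 210 left.
August 2072 has 31 days: 210 − 31 = 179 left.
July 2072 has 31 days: 179 − 31 = 148 left.
June 2072 has 30 days: 148 − 30 = 118 left.
May 2072 has 31 days: 118 − 31 = 87 left.
April 2072 has 30 days: 87 − 30 = 57 left.
March 2072 has 31 days: 57 − 31 = 26 left.
February 2072 has 29 days; 29 − 26 = 3 → February 3, 2072.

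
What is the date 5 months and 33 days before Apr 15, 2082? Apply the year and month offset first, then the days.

October 13, 2081

Counting back 5 months and 33 days from April 15, 2082: first the month/year part, then the days.
month 4 − 5 = -1, which is month 11 of year 2081 → November 2081.
Day 15 is valid in November, giving November 15, 2081.
Now subtract 33 days from November 15, 2081.
Going back 15 days from November 15, 2081 reaches the end of the previous month; 33 − 15 = 18 left.
October 2081 has 31 days; 31 − 18 = 13 → October 13, 2081.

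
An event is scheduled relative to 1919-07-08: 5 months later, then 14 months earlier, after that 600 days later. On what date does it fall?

May 30, 1920

Adding 5 months from July 8, 1919:
month 7 + 5 = 12 → December 1919.
Day 8 is valid in December, giving December 8, 1919.
Going back 14 months from December 8, 1919:
month 12 − 14 = -2, which is month 10 of year 1918 → October 1918.
Day 8 is valid in October, giving October 8, 1918.
Counting forward 600 days from October 8, 1918:
October has 31 days, so 31 − 8 = 23 days remain after October 8, 1918; 600 − 23 = 577 left.
November 1918 has 30 days: 577 − 30 = 547 left.
December 1918 has 31 days: 547 − 31 = 516 left.
January 1919 has 31 days: 516 − 31 = 485 left.
February 1919 has 28 days (1919 is not a leap year): 485 − 28 = 457 left.
March 1919 has 31 days: 457 − 31 = 426 left.
April 1919 has 30 days: 426 − 30 = 396 left.
May 1919 has 31 days: 396 − 31 = 365 left.
June 1919 has 30 days: 365 − 30 = 335 left.
July 1919 has 31 days: 335 − 31 = 304 left.
August 1919 has 31 days: 304 − 31 = 273 left.
September 1919 has 30 days: 273 − 30 = 243 left.
October 1919 has 31 days: 243 − 31 = 212 left.
November 1919 has 30 days: 212 − 30 = 182 left.
December 1919 has 31 days: 182 − 31 = 151 left.
January 1920 has 31 days: 151 − 31 = 120 left.
February 1920 has 29 days (1920 is a leap year): 120 − 29 = 91 left.
March 1920 has 31 days: 91 − 31 = 60 left.
April 1920 has 30 days: 60 − 30 = 30 left.
30 days into May 1920 → May 30, 1920.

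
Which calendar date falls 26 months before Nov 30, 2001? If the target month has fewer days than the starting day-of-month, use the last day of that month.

September 30, 1999

Subtracting 26 months from November 30, 2001.
month 11 − 26 = -15, which is month 9 of year 1999 → September 1999.
Day 30 is valid in September, giving September 30, 1999.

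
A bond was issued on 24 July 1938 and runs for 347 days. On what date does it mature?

July 6, 1939

Advancing 347 days from July 24, 1938.
July has 31 days, so 31 − 24 = 7 days remain after July 24, 1938; 347 − 7 = 340 left.
August 1938 has 31 days: 340 − 31 = 309 left.
September 1938 has 30 days: 309 − 30 = 279 left.
October 1938 has 31 days: 279 − 31 = 248 left.
November 1938 has 30 days: 248 − 30 = 218 left.
December 1938 has 31 days: 218 − 31 = 187 left.
January 1939 has 31 days: 187 − 31 = 156 left.
February 1939 has 28 days (1939 is not a leap year): 156 − 28 = 128 left.
March 1939 has 31 days: 128 − 31 = 97 left.
April 1939 has 30 days: 97 − 30 = 67 left.
May 1939 has 31 days: 67 − 31 = 36 left.
June 1939 has 30 days: 36 − 30 = 6 left.
6 days into July 1939 → July 6, 1939.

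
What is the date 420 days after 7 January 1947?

Advancing 420 days from January 7, 1947.
January has 31 days, so 31 − 7 = 24 days remain after January 7, 1947; 420 − 24 = 396 left.
February 1947 has 28 days (1947 is not a leap year): 396 − 28 = 368 left.
March 1947 has 31 days: 368 − 31 = 337 left.
April 1947 has 30 days: 337 − 30 = 307 left.
May 1947 has 31 days: 307 − 31 = 276 left.
June 1947 has 30 days: 276 − 30 = 246 left.
July 1947 has 31 days: 246 − 31 = 215 left.
August 1947 has 31 days: 215 − 31 = 184 left.
September 1947 has 30 days: 184 − 30 = 154 left.
October 1947 has 31 days: 154 − 31 = 123 left.
November 1947 has 30 days: 123 − 30 = 93 left.
December 1947 has 31 days: 93 − 31 = 62 left.
January 1948 has 31 days: 62 − 31 = 31 left.
February 1948 has 29 days (1948 is a leap year): 31 − 29 = 2 left.
2 days into March 1948 → March 2, 1948.

March 2, 1948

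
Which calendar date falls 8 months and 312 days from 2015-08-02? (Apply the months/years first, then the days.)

February 8, 2017

Counting forward 8 months and 312 days from August 2, 2015: first the month/year part, then the days.
month 8 + 8 = 16, which is month 4 of year 2016 → April 2016.
Day 2 is valid in April, giving April 2, 2016.
Now add 312 days from April 2, 2016.
April has 30 days, so 30 − 2 = 28 days remain after April 2, 2016; 312 − 28 = 284 left.
May 2016 has 31 days: 284 − 31 = 253 left.
June 2016 has 30 days: 253 − 30 = 223 left.
July 2016 has 31 days: 223 − 31 = 192 left.
August 2016 has 31 days: 192 − 31 = 161 left.
September 2016 has 30 days: 161 − 30 = 131 left.
October 2016 has 31 days: 131 − 31 = 100 left.
November 2016 has 30 days: 100 − 30 = 70 left.
December 2016 has 31 days: 70 − 31 = 39 left.
January 2017 has 31 days: 39 − 31 = 8 left.
8 days into February 2017 → February 8, 2017.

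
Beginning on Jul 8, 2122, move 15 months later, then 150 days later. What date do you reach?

March 6, 2124

Adding 15 months from July 8, 2122:
month 7 + 15 = 22, which is month 10 of year 2123 → October 2123.
Day 8 is valid in October, giving October 8, 2123.
Advancing 150 days from October 8, 2123:
October has 31 days, so 31 − 8 = 23 days remain after October 8, 2123; 150 − 23 = 127 left.
November 2123 has 30 days: 127 − 30 = 97 left.
December 2123 has 31 days: 97 − 31 = 66 left.
January 2124 has 31 days: 66 − 31 = 35 left.
February 2124 has 29 days (2124 is a leap year): 35 − 29 = 6 left.
6 days into March 2124 → March 6, 2124.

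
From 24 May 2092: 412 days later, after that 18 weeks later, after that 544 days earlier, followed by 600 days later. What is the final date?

Advancing 412 days from May 24, 2092:
May has 31 days, so 31 − 24 = 7 days remain after May 24, 2092; 412 − 7 = 405 left.
June 2092 has 30 days: 405 − 30 = 375 left.
July 2092 has 31 days: 375 − 31 = 344 left.
August 2092 has 31 days: 344 − 31 = 313 left.
September 2092 has 30 days: 313 − 30 = 283 left.
October 2092 has 31 days: 283 − 31 = 252 left.
November 2092 has 30 days: 252 − 30 = 222 left.
December 2092 has 31 days: 222 − 31 = 191 left.
January 2093 has 31 days: 191 − 31 = 160 left.
February 2093 has 28 days (2093 is not a leap year): 160 − 28 = 132 left.
March 2093 has 31 days: 132 − 31 = 101 left.
April 2093 has 30 days: 101 − 30 = 71 left.
May 2093 has 31 days: 71 − 31 = 40 left.
June 2093 has 30 days: 40 − 30 = 10 left.
10 days into July 2093 → July 10, 2093.
Counting forward 18 weeks (= 126 days) from July 10, 2093:
July has 31 days, so 31 − 10 = 21 days remain after July 10, 2093; 126 − 21 = 105 left.
August 2093 has 31 days: 105 − 31 = 74 left.
September 2093 has 30 days: 74 − 30 = 44 left.
October 2093 has 31 days: 44 − 31 = 13 left.
13 days into November 2093 → November 13, 2093.
Counting back 544 days from November 13, 2093:
Going back 13 days from November 13, 2093 reaches the end of the previous month; 544 − 13 = 531 left.
October 2093 has 31 days: 531 − 31 = 500 left.
September 2093 has 30 days: 500 − 30 = 470 left.
August 2093 has 31 days: 470 − 31 = 439 left.
July 2093 has 31 days: 439 − 31 = 408 left.
June 2093 has 30 days: 408 − 30 = 378 left.
May 2093 has 31 days: 378 − 31 = 347 left.
April 2093 has 30 days: 347 − 30 = 317 left.
March 2093 has 31 days: 317 − 31 = 286 left.
February 2093 has 28 days (2093 is not a leap year): 286 − 28 = 258 left.
January 2093 has 31 days: 258 − 31 = 227 left.
December 2092 has 31 days: 227 − 31 = 196 left.
November 2092 has 30 days: 196 − 30 = 166 left.
October 2092 has 31 days: 166 − 31 = 135 left.
September 2092 has 30 days: 135 − 30 = 105 left.
August 2092 has 31 days: 105 − 31 = 74 left.
July 2092 has 31 days: 74 − 31 = 43 left.
June 2092 has 30 days: 43 − 30 = 13 left.
May 2092 has 31 days; 31 − 13 = 18 → May 18, 2092.
Counting forward 600 days from May 18, 2092:
May has 31 days, so 31 − 18 = 13 days remain after May 18, 2092; 600 − 13 = 587 left.
June 2092 has 30 days: 587 − 30 = 557 left.
July 2092 has 31 days: 557 − 31 = 526 left.
August 2092 has 31 days: 526 − 31 = 495 left.
September 2092 has 30 days: 495 − 30 = 465 left.
October 2092 has 31 days: 465 − 31 = 434 left.
November 2092 has 30 days: 434 − 30 = 404 left.
December 2092 has 31 days: 404 − 31 = 373 left.
January 2093 has 31 days: 373 − 31 = 342 left.
February 2093 has 28 days (2093 is not a leap year): 342 − 28 = 314 left.
March 2093 has 31 days: 314 − 31 = 283 left.
April 2093 has 30 days: 283 − 30 = 253 left.
May 2093 has 31 days: 253 − 31 = 222 left.
June 2093 has 30 days: 222 − 30 = 192 left.
July 2093 has 31 days: 192 − 31 = 161 left.
August 2093 has 31 days: 161 − 31 = 130 left.
September 2093 has 30 days: 130 − 30 = 100 left.
October 2093 has 31 days: 100 − 31 = 69 left.
November 2093 has 30 days: 69 − 30 = 39 left.
December 2093 has 31 days: 39 − 31 = 8 left.
8 days into January 2094 → January 8, 2094.

January 8, 2094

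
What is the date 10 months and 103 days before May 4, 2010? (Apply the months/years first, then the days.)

Subtracting 10 months and 103 days from May 4, 2010: first the month/year part, then the days.
month 5 − 10 = -5, which is month 7 of year 2009 → July 2009.
Day 4 is valid in July, giving July 4, 2009.
Now subtract 103 days from July 4, 2009.
Going back 4 days from July 4, 2009 reaches the end of the previous month; 103 − 4 = 99 left.
June 2009 has 30 days: 99 − 30 = 69 left.
May 2009 has 31 days: 69 − 31 = 38 left.
April 2009 has 30 days: 38 − 30 = 8 left.
March 2009 has 31 days; 31 − 8 = 23 → March 23, 2009.

March 23, 2009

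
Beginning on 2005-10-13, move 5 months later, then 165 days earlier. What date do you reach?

Counting forward 5 months from October 13, 2005:
month 10 + 5 = 15, which is month 3 of year 2006 → March 2006.
Day 13 is valid in March, giving March 13, 2006.
Going back 165 days from March 13, 2006:
Going back 13 days from March 13, 2006 reaches the end of the previous month; 165 − 13 = 152 left.
February 2006 has 28 days (2006 is not a leap year): 152 − 28 = 124 left.
January 2006 has 31 days: 124 − 31 = 93 left.
December 2005 has 31 days: 93 − 31 = 62 left.
November 2005 has 30 days: 62 − 30 = 32 left.
October 2005 has 31 days: 32 − 31 = 1 left.
September 2005 has 30 days; 30 − 1 = 29 → September 29, 2005.

September 29, 2005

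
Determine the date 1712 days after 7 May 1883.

January 13, 1888

Advancing 1712 days from May 7, 1883.
May has 31 days, so 31 − 7 = 24 days remain after May 7, 1883; 1712 − 24 = 1688 left.
June 1883 has 30 days: 1688 − 30 = 1658 left.
July 1883 has 31 days: 1658 − 31 = 1627 left.
August 1883 has 31 days: 1627 − 31 = 1596 left.
September 1883 has 30 days: 1596 − 30 = 1566 left.
October 1883 has 31 days: 1566 − 31 = 1535 left.
November 1883 has 30 days: 1535 − 30 = 1505 left.
December 1883 has 31 days: 1505 − 31 = 1474 left.
January 1884 has 31 days: 1474 − 31 = 1443 left.
February 1884 has 29 days (1884 is a leap year): 1443 − 29 = 1414 left.
March 1884 has 31 days: 1414 − 31 = 1383 left.
April 1884 has 30 days: 1383 − 30 = 1353 left.
May 1884 has 31 days: 1353 − 31 = 1322 left.
June 1884 has 30 days: 1322 − 30 = 1292 left.
July 1884 has 31 days: 1292 − 31 = 1261 left.
August 1884 has 31 days: 1261 − 31 = 1230 left.
September 1884 has 30 days: 1230 − 30 = 1200 left.
October 1884 has 31 days: 1200 − 31 = 1169 left.
November 1884 has 30 days: 1169 − 30 = 1139 left.
December 1884 has 31 days: 1139 − 31 = 1108 left.
January 1885 has 31 days: 1108 − 31 = 1077 left.
February 1885 has 28 days (1885 is not a leap year): 1077 − 28 = 1049 left.
March 1885 has 31 days: 1049 − 31 = 1018 left.
April 1885 has 30 days: 1018 − 30 = 988 left.
May 1885 has 31 days: 988 − 31 = 957 left.
June 1885 has 30 days: 957 − 30 = 927 left.
July 1885 has 31 days: 927 − 31 = 896 left.
August 1885 has 31 days: 896 − 31 = 865 left.
September 1885 has 30 days: 865 − 30 = 835 left.
October 1885 has 31 days: 835 − 31 = 804 left.
November 1885 has 30 days: 804 − 30 = 774 left.
December 1885 has 31 days: 774 − 31 = 743 left.
January 1886 has 31 days: 743 − 31 = 712 left.
February 1886 has 28 days (1886 is not a leap year): 712 − 28 = 684 left.
March 1886 has 31 days: 684 − 31 = 653 left.
April 1886 has 30 days: 653 − 30 = 623 left.
May 1886 has 31 days: 623 − 31 = 592 left.
June 1886 has 30 days: 592 − 30 = 562 left.
July 1886 has 31 days: 562 − 31 = 531 left.
August 1886 has 31 days: 531 − 31 = 500 left.
September 1886 has 30 days: 500 − 30 = 470 left.
October 1886 has 31 days: 470 − 31 = 439 left.
November 1886 has 30 days: 439 − 30 = 409 left.
December 1886 has 31 days: 409 − 31 = 378 left.
January 1887 has 31 days: 378 − 31 = 347 left.
February 1887 has 28 days (1887 is not a leap year): 347 − 28 = 319 left.
March 1887 has 31 days: 319 − 31 = 288 left.
April 1887 has 30 days: 288 − 30 = 258 left.
May 1887 has 31 days: 258 − 31 = 227 left.
June 1887 has 30 days: 227 − 30 = 197 left.
July 1887 has 31 days: 197 − 31 = 166 left.
August 1887 has 31 days: 166 − 31 = 135 left.
September 1887 has 30 days: 135 − 30 = 105 left.
October 1887 has 31 days: 105 − 31 = 74 left.
November 1887 has 30 days: 74 − 30 = 44 left.
December 1887 has 31 days: 44 − 31 = 13 left.
13 days into January 1888 → January 13, 1888.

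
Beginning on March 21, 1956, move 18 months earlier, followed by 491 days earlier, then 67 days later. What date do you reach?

Going back 18 months from March 21, 1956:
month 3 − 18 = -15, which is month 9 of year 1954 → September 1954.
Day 21 is valid in September, giving September 21, 1954.
Subtracting 491 days from September 21, 1954:
Going back 21 days from September 21, 1954 reaches the end of the previous month; 491 − 21 = 470 left.
August 1954 has 31 days: 470 − 31 = 439 left.
July 1954 has 31 days: 439 − 31 = 408 left.
June 1954 has 30 days: 408 − 30 = 378 left.
May 1954 has 31 days: 378 − 31 = 347 left.
April 1954 has 30 days: 347 − 30 = 317 left.
March 1954 has 31 days: 317 − 31 = 286 left.
February 1954 has 28 days (1954 is not a leap year): 286 − 28 = 258 left.
January 1954 has 31 days: 258 − 31 = 227 left.
December 1953 has 31 days: 227 − 31 = 196 left.
November 1953 has 30 days: 196 − 30 = 166 left.
October 1953 has 31 days: 166 − 31 = 135 left.
September 1953 has 30 days: 135 − 30 = 105 left.
August 1953 has 31 days: 105 − 31 = 74 left.
July 1953 has 31 days: 74 − 31 = 43 left.
June 1953 has 30 days: 43 − 30 = 13 left.
May 1953 has 31 days; 31 − 13 = 18 → May 18, 1953.
Adding 67 days from May 18, 1953:
May has 31 days, so 31 − 18 = 13 days remain after May 18, 1953; 67 − 13 = 54 left.
June 1953 has 30 days: 54 − 30 = 24 left.
24 days into July 1953 → July 24, 1953.

July 24, 1953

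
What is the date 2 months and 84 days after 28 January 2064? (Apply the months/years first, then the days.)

Advancing 2 months and 84 days from January 28, 2064: first the month/year part, then the days.
month 1 + 2 = 3 → March 2064.
Day 28 is valid in March, giving March 28, 2064.
Now add 84 days from March 28, 2064.
March has 31 days, so 31 − 28 = 3 days remain after March 28, 2064; 84 − 3 = 81 left.
April 2064 has 30 days: 81 − 30 = 51 left.
May 2064 has 31 days: 51 − 31 = 20 left.
20 days into June 2064 → June 20, 2064.

June 20, 2064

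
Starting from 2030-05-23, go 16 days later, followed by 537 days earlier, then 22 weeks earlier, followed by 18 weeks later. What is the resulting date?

Adding 16 days from May 23, 2030:
May has 31 days, so 31 − 23 = 8 days remain after May 23, 2030; 16 − 8 = 8 left.
8 days into June 2030 → June 8, 2030.
Subtracting 537 days from June 8, 2030:
Going back 8 days from June 8, 2030 reaches the end of the previous month; 537 − 8 = 529 left.
May 2030 has 31 days: 529 − 31 = 498 left.
April 2030 has 30 days: 498 − 30 = 468 left.
March 2030 has 31 days: 468 − 31 = 437 left.
February 2030 has 28 days (2030 is not a leap year): 437 − 28 = 409 left.
January 2030 has 31 days: 409 − 31 = 378 left.
December 2029 has 31 days: 378 − 31 = 347 left.
November 2029 has 30 days: 347 − 30 = 317 left.
October 2029 has 31 days: 317 − 31 = 286 left.
September 2029 has 30 days: 286 − 30 = 256 left.
August 2029 has 31 days: 256 − 31 = 225 left.
July 2029 has 31 days: 225 − 31 = 194 left.
June 2029 has 30 days: 194 − 30 = 164 left.
May 2029 has 31 days: 164 − 31 = 133 left.
April 2029 has 30 days: 133 − 30 = 103 left.
March 2029 has 31 days: 103 − 31 = 72 left.
February 2029 has 28 days (2029 is not a leap year): 72 − 28 = 44 left.
January 2029 has 31 days: 44 − 31 = 13 left.
December 2028 has 31 days; 31 − 13 = 18 → December 18, 2028.
Subtracting 22 weeks (= 154 days) from December 18, 2028:
Going back 18 days from December 18, 2028 reaches the end of the previous month; 154 − 18 = 136 left.
November 2028 has 30 days: 136 − 30 = 106 left.
October 2028 has 31 days: 106 − 31 = 75 left.
September 2028 has 30 days: 75 − 30 = 45 left.
August 2028 has 31 days: 45 − 31 = 14 left.
July 2028 has 31 days; 31 − 14 = 17 → July 17, 2028.
Counting forward 18 weeks (= 126 days) from July 17, 2028:
July has 31 days, so 31 − 17 = 14 days remain after July 17, 2028; 126 − 14 = 112 left.
August 2028 has 31 days: 112 − 31 = 81 left.
September 2028 has 30 days: 81 − 30 = 51 left.
October 2028 has 31 days: 51 − 31 = 20 left.
20 days into November 2028 → November 20, 2028.

November 20, 2028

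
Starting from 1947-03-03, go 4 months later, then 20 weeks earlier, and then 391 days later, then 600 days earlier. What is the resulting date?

Advancing 4 months from March 3, 1947:
month 3 + 4 = 7 → July 1947.
Day 3 is valid in July, giving July 3, 1947.
Counting back 20 weeks (= 140 days) from July 3, 1947:
Going back 3 days from July 3, 1947 reaches the end of the previous month; 140 − 3 = 137 left.
June 1947 has 30 days: 137 − 30 = 107 left.
May 1947 has 31 days: 107 − 31 = 76 left.
April 1947 has 30 days: 76 − 30 = 46 left.
March 1947 has 31 days: 46 − 31 = 15 left.
February 1947 has 28 days; 28 − 15 = 13 → February 13, 1947.
Counting forward 391 days from February 13, 1947:
February has 28 days, so 28 − 13 = 15 days remain after February 13, 1947; 391 − 15 = 376 left.
March 1947 has 31 days: 376 − 31 = 345 left.
April 1947 has 30 days: 345 − 30 = 315 left.
May 1947 has 31 days: 315 − 31 = 284 left.
June 1947 has 30 days: 284 − 30 = 254 left.
July 1947 has 31 days: 254 − 31 = 223 left.
August 1947 has 31 days: 223 − 31 = 192 left.
September 1947 has 30 days: 192 − 30 = 162 left.
October 1947 has 31 days: 162 − 31 = 131 left.
November 1947 has 30 days: 131 − 30 = 101 left.
December 1947 has 31 days: 101 − 31 = 70 left.
January 1948 has 31 days: 70 − 31 = 39 left.
February 1948 has 29 days (1948 is a leap year): 39 − 29 = 10 left.
10 days into March 1948 → March 10, 1948.
Going back 600 days from March 10, 1948:
Going back 10 days from March 10, 1948 reaches the end of the previous month; 600 − 10 = 590 left.
February 1948 has 29 days (1948 is a leap year): 590 − 29 = 561 left.
January 1948 has 31 days: 561 − 31 = 530 left.
December 1947 has 31 days: 530 − 31 = 499 left.
November 1947 has 30 days: 499 − 30 = 469 left.
October 1947 has 31 days: 469 − 31 = 438 left.
September 1947 has 30 days: 438 − 30 = 408 left.
August 1947 has 31 days: 408 − 31 = 377 left.
July 1947 has 31 days: 377 − 31 = 346 left.
June 1947 has 30 days: 346 − 30 = 316 left.
May 1947 has 31 days: 316 − 31 = 285 left.
April 1947 has 30 days: 285 − 30 = 255 left.
March 1947 has 31 days: 255 − 31 = 224 left.
February 1947 has 28 days (1947 is not a leap year): 224 − 28 = 196 left.
January 1947 has 31 days: 196 − 31 = 165 left.
December 1946 has 31 days: 165 − 31 = 134 left.
November 1946 has 30 days: 134 − 30 = 104 left.
October 1946 has 31 days: 104 − 31 = 73 left.
September 1946 has 30 days: 73 − 30 = 43 left.
August 1946 has 31 days: 43 − 31 = 12 left.
July 1946 has 31 days; 31 − 12 = 19 → July 19, 1946.

July 19, 1946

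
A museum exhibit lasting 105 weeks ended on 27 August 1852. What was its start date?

August 23, 1850

Subtracting 105 weeks = 735 days from August 27, 1852.
Going back 27 days from August 27, 1852 reaches the end of the previous month; 735 − 27 = 708 left.
July 1852 has 31 days: 708 − 31 = 677 left.
June 1852 has 30 days: 677 − 30 = 647 left.
May 1852 has 31 days: 647 − 31 = 616 left.
April 1852 has 30 days: 616 − 30 = 586 left.
March 1852 has 31 days: 586 − 31 = 555 left.
February 1852 has 29 days (1852 is a leap year): 555 − 29 = 526 left.
January 1852 has 31 days: 526 − 31 = 495 left.
December 1851 has 31 days: 495 − 31 = 464 left.
November 1851 has 30 days: 464 − 30 = 434 left.
October 1851 has 31 days: 434 − 31 = 403 left.
September 1851 has 30 days: 403 − 30 = 373 left.
August 1851 has 31 days: 373 − 31 = 342 left.
July 1851 has 31 days: 342 − 31 = 311 left.
June 1851 has 30 days: 311 − 30 = 281 left.
May 1851 has 31 days: 281 − 31 = 250 left.
April 1851 has 30 days: 250 − 30 = 220 left.
March 1851 has 31 days: 220 − 31 = 189 left.
February 1851 has 28 days (1851 is not a leap year): 189 − 28 = 161 left.
January 1851 has 31 days: 161 − 31 = 130 left.
December 1850 has 31 days: 130 − 31 = 99 left.
November 1850 has 30 days: 99 − 30 = 69 left.
October 1850 has 31 days: 69 − 31 = 38 left.
September 1850 has 30 days: 38 − 30 = 8 left.
August 1850 has 31 days; 31 − 8 = 23 → August 23, 1850.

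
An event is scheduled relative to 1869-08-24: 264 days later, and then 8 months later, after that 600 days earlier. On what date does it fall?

May 25, 1869

Advancing 264 days from August 24, 1869:
August has 31 days, so 31 − 24 = 7 days remain after August 24, 1869; 264 − 7 = 257 left.
September 1869 has 30 days: 257 − 30 = 227 left.
October 1869 has 31 days: 227 − 31 = 196 left.
November 1869 has 30 days: 196 − 30 = 166 left.
December 1869 has 31 days: 166 − 31 = 135 left.
January 1870 has 31 days: 135 − 31 = 104 left.
February 1870 has 28 days (1870 is not a leap year): 104 − 28 = 76 left.
March 1870 has 31 days: 76 − 31 = 45 left.
April 1870 has 30 days: 45 − 30 = 15 left.
15 days into May 1870 → May 15, 1870.
Counting forward 8 months from May 15, 1870:
month 5 + 8 = 13, which is month 1 of year 1871 → January 1871.
Day 15 is valid in January, giving January 15, 1871.
Going back 600 days from January 15, 1871:
Going back 15 days from January 15, 1871 reaches the end of the previous month; 600 − 15 = 585 left.
December 1870 has 31 days: 585 − 31 = 554 left.
November 1870 has 30 days: 554 − 30 = 524 left.
October 1870 has 31 days: 524 − 31 = 493 left.
September 1870 has 30 days: 493 − 30 = 463 left.
August 1870 has 31 days: 463 − 31 = 432 left.
July 1870 has 31 days: 432 − 31 = 401 left.
June 1870 has 30 days: 401 − 30 = 371 left.
May 1870 has 31 days: 371 − 31 = 340 left.
April 1870 has 30 days: 340 − 30 = 310 left.
March 1870 has 31 days: 310 − 31 = 279 left.
February 1870 has 28 days (1870 is not a leap year): 279 − 28 = 251 left.
January 1870 has 31 days: 251 − 31 = 220 left.
December 1869 has 31 days: 220 − 31 = 189 left.
November 1869 has 30 days: 189 − 30 = 159 left.
October 1869 has 31 days: 159 − 31 = 128 left.
September 1869 has 30 days: 128 − 30 = 98 left.
August 1869 has 31 days: 98 − 31 = 67 left.
July 1869 has 31 days: 67 − 31 = 36 left.
June 1869 has 30 days: 36 − 30 = 6 left.
May 1869 has 31 days; 31 − 6 = 25 → May 25, 1869.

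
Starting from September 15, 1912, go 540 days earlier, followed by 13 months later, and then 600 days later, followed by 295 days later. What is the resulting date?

October 7, 1914

Going back 540 days from September 15, 1912:
Going back 15 days from September 15, 1912 reaches the end of the previous month; 540 − 15 = 525 left.
August 1912 has 31 days: 525 − 31 = 494 left.
July 1912 has 31 days: 494 − 31 = 463 left.
June 1912 has 30 days: 463 − 30 = 433 left.
May 1912 has 31 days: 433 − 31 = 402 left.
April 1912 has 30 days: 402 − 30 = 372 left.
March 1912 has 31 days: 372 − 31 = 341 left.
February 1912 has 29 days (1912 is a leap year): 341 − 29 = 312 left.
January 1912 has 31 days: 312 − 31 = 281 left.
December 1911 has 31 days: 281 − 31 = 250 left.
November 1911 has 30 days: 250 − 30 = 220 left.
October 1911 has 31 days: 220 − 31 = 189 left.
September 1911 has 30 days: 189 − 30 = 159 left.
August 1911 has 31 days: 159 − 31 = 128 left.
July 1911 has 31 days: 128 − 31 = 97 left.
June 1911 has 30 days: 97 − 30 = 67 left.
May 1911 has 31 days: 67 − 31 = 36 left.
April 1911 has 30 days: 36 − 30 = 6 left.
March 1911 has 31 days; 31 − 6 = 25 → March 25, 1911.
Counting forward 13 months from March 25, 1911:
month 3 + 13 = 16, which is month 4 of year 1912 → April 1912.
Day 25 is valid in April, giving April 25, 1912.
Adding 600 days from April 25, 1912:
April has 30 days, so 30 − 25 = 5 days remain after April 25, 1912; 600 − 5 = 595 left.
May 1912 has 31 days: 595 − 31 = 564 left.
June 1912 has 30 days: 564 − 30 = 534 left.
July 1912 has 31 days: 534 − 31 = 503 left.
August 1912 has 31 days: 503 − 31 = 472 left.
September 1912 has 30 days: 472 − 30 = 442 left.
October 1912 has 31 days: 442 − 31 = 411 left.
November 1912 has 30 days: 411 − 30 = 381 left.
December 1912 has 31 days: 381 − 31 = 350 left.
January 1913 has 31 days: 350 − 31 = 319 left.
February 1913 has 28 days (1913 is not a leap year): 319 − 28 = 291 left.
March 1913 has 31 days: 291 − 31 = 260 left.
April 1913 has 30 days: 260 − 30 = 230 left.
May 1913 has 31 days: 230 − 31 = 199 left.
June 1913 has 30 days: 199 − 30 = 169 left.
July 1913 has 31 days: 169 − 31 = 138 left.
August 1913 has 31 days: 138 − 31 = 107 left.
September 1913 has 30 days: 107 − 30 = 77 left.
October 1913 has 31 days: 77 − 31 = 46 left.
November 1913 has 30 days: 46 − 30 = 16 left.
16 days into December 1913 → December 16, 1913.
Advancing 295 days from December 16, 1913:
December has 31 days, so 31 − 16 = 15 days remain after December 16, 1913; 295 − 15 = 280 left.
January 1914 has 31 days: 280 − 31 = 249 left.
February 1914 has 28 days (1914 is not a leap year): 249 − 28 = 221 left.
March 1914 has 31 days: 221 − 31 = 190 left.
April 1914 has 30 days: 190 − 30 = 160 left.
May 1914 has 31 days: 160 − 31 = 129 left.
June 1914 has 30 days: 129 − 30 = 99 left.
July 1914 has 31 days: 99 − 31 = 68 left.
August 1914 has 31 days: 68 − 31 = 37 left.
September 1914 has 30 days: 37 − 30 = 7 left.
7 days into October 1914 → October 7, 1914.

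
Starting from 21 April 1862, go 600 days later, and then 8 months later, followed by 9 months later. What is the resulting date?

May 12, 1865

Advancing 600 days from April 21, 1862:
April has 30 days, so 30 − 21 = 9 days remain after April 21, 1862; 600 − 9 = 591 left.
May 1862 has 31 days: 591 − 31 = 560 left.
June 1862 has 30 days: 560 − 30 = 530 left.
July 1862 has 31 days: 530 − 31 = 499 left.
August 1862 has 31 days: 499 − 31 = 468 left.
September 1862 has 30 days: 468 − 30 = 438 left.
October 1862 has 31 days: 438 − 31 = 407 left.
November 1862 has 30 days: 407 − 30 = 377 left.
December 1862 has 31 days: 377 − 31 = 346 left.
January 1863 has 31 days: 346 − 31 = 315 left.
February 1863 has 28 days (1863 is not a leap year): 315 − 28 = 287 left.
March 1863 has 31 days: 287 − 31 = 256 left.
April 1863 has 30 days: 256 − 30 = 226 left.
May 1863 has 31 days: 226 − 31 = 195 left.
June 1863 has 30 days: 195 − 30 = 165 left.
July 1863 has 31 days: 165 − 31 = 134 left.
August 1863 has 31 days: 134 − 31 = 103 left.
September 1863 has 30 days: 103 − 30 = 73 left.
October 1863 has 31 days: 73 − 31 = 42 left.
November 1863 has 30 days: 42 − 30 = 12 left.
12 days into December 1863 → December 12, 1863.
Advancing 8 months from December 12, 1863:
month 12 + 8 = 20, which is month 8 of year 1864 → August 1864.
Day 12 is valid in August, giving August 12, 1864.
Counting forward 9 months from August 12, 1864:
month 8 + 9 = 17, which is month 5 of year 1865 → May 1865.
Day 12 is valid in May, giving May 12, 1865.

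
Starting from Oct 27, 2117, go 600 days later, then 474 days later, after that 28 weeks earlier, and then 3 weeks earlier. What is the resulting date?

March 2, 2120

Counting forward 600 days from October 27, 2117:
October has 31 days, so 31 − 27 = 4 days remain after October 27, 2117; 600 − 4 = 596 left.
November 2117 has 30 days: 596 − 30 = 566 left.
December 2117 has 31 days: 566 − 31 = 535 left.
January 2118 has 31 days: 535 − 31 = 504 left.
February 2118 has 28 days (2118 is not a leap year): 504 − 28 = 476 left.
March 2118 has 31 days: 476 − 31 = 445 left.
April 2118 has 30 days: 445 − 30 = 415 left.
May 2118 has 31 days: 415 − 31 = 384 left.
June 2118 has 30 days: 384 − 30 = 354 left.
July 2118 has 31 days: 354 − 31 = 323 left.
August 2118 has 31 days: 323 − 31 = 292 left.
September 2118 has 30 days: 292 − 30 = 262 left.
October 2118 has 31 days: 262 − 31 = 231 left.
November 2118 has 30 days: 231 − 30 = 201 left.
December 2118 has 31 days: 201 − 31 = 170 left.
January 2119 has 31 days: 170 − 31 = 139 left.
February 2119 has 28 days (2119 is not a leap year): 139 − 28 = 111 left.
March 2119 has 31 days: 111 − 31 = 80 left.
April 2119 has 30 days: 80 − 30 = 50 left.
May 2119 has 31 days: 50 − 31 = 19 left.
19 days into June 2119 → June 19, 2119.
Advancing 474 days from June 19, 2119:
June has 30 days, so 30 − 19 = 11 days remain after June 19, 2119; 474 − 11 = 463 left.
July 2119 has 31 days: 463 − 31 = 432 left.
August 2119 has 31 days: 432 − 31 = 401 left.
September 2119 has 30 days: 401 − 30 = 371 left.
October 2119 has 31 days: 371 − 31 = 340 left.
November 2119 has 30 days: 340 − 30 = 310 left.
December 2119 has 31 days: 310 − 31 = 279 left.
January 2120 has 31 days: 279 − 31 = 248 left.
February 2120 has 29 days (2120 is a leap year): 248 − 29 = 219 left.
March 2120 has 31 days: 219 − 31 = 188 left.
April 2120 has 30 days: 188 − 30 = 158 left.
May 2120 has 31 days: 158 − 31 = 127 left.
June 2120 has 30 days: 127 − 30 = 97 left.
July 2120 has 31 days: 97 − 31 = 66 left.
August 2120 has 31 days: 66 − 31 = 35 left.
September 2120 has 30 days: 35 − 30 = 5 left.
5 days into October 2120 → October 5, 2120.
Subtracting 28 weeks (= 196 days) from October 5, 2120:
Going back 5 days from October 5, 2120 reaches the end of the previous month; 196 − 5 = 191 left.
September 2120 has 30 days: 191 − 30 = 161 left.
August 2120 has 31 days: 161 − 31 = 130 left.
July 2120 has 31 days: 130 − 31 = 99 left.
June 2120 has 30 days: 99 − 30 = 69 left.
May 2120 has 31 days: 69 − 31 = 38 left.
April 2120 has 30 days: 38 − 30 = 8 left.
March 2120 has 31 days; 31 − 8 = 23 → March 23, 2120.
Counting back 3 weeks (= 21 days) from March 23, 2120:
23 − 21 = 2, still in March 2120.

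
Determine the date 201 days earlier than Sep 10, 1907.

Going back 201 days from September 10, 1907.
Going back 10 days from September 10, 1907 reaches the end of the previous month; 201 − 10 = 191 left.
August 1907 has 31 days: 191 − 31 = 160 left.
July 1907 has 31 days: 160 − 31 = 129 left.
June 1907 has 30 days: 129 − 30 = 99 left.
May 1907 has 31 days: 99 − 31 = 68 left.
April 1907 has 30 days: 68 − 30 = 38 left.
March 1907 has 31 days: 38 − 31 = 7 left.
February 1907 has 28 days; 28 − 7 = 21 → February 21, 1907.

February 21, 1907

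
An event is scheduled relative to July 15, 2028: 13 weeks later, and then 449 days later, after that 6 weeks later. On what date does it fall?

February 17, 2030

Adding 13 weeks (= 91 days) from July 15, 2028:
July has 31 days, so 31 − 15 = 16 days remain after July 15, 2028; 91 − 16 = 75 left.
August 2028 has 31 days: 75 − 31 = 44 left.
September 2028 has 30 days: 44 − 30 = 14 left.
14 days into October 2028 → October 14, 2028.
Adding 449 days from October 14, 2028:
October has 31 days, so 31 − 14 = 17 days remain after October 14, 2028; 449 − 17 = 432 left.
November 2028 has 30 days: 432 − 30 = 402 left.
December 2028 has 31 days: 402 − 31 = 371 left.
January 2029 has 31 days: 371 − 31 = 340 left.
February 2029 has 28 days (2029 is not a leap year): 340 − 28 = 312 left.
March 2029 has 31 days: 312 − 31 = 281 left.
April 2029 has 30 days: 281 − 30 = 251 left.
May 2029 has 31 days: 251 − 31 = 220 left.
June 2029 has 30 days: 220 − 30 = 190 left.
July 2029 has 31 days: 190 − 31 = 159 left.
August 2029 has 31 days: 159 − 31 = 128 left.
September 2029 has 30 days: 128 − 30 = 98 left.
October 2029 has 31 days: 98 − 31 = 67 left.
November 2029 has 30 days: 67 − 30 = 37 left.
December 2029 has 31 days: 37 − 31 = 6 left.
6 days into January 2030 → January 6, 2030.
Counting forward 6 weeks (= 42 days) from January 6, 2030:
January has 31 days, so 31 − 6 = 25 days remain after January 6, 2030; 42 − 25 = 17 left.
17 days into February 2030 → February 17, 2030.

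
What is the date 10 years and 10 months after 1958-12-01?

October 1, 1969

Adding 10 years and 10 months from December 1, 1958.
+10 years → 1968; month 12 + 10 = 22, which is month 10 of year 1969 → October 1969.
Day 1 is valid in October, giving October 1, 1969.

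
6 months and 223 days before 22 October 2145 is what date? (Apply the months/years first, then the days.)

Counting back 6 months and 223 days from October 22, 2145: first the month/year part, then the days.
month 10 − 6 = 4 → April 2145.
Day 22 is valid in April, giving April 22, 2145.
Now subtract 223 days from April 22, 2145.
Going back 22 days from April 22, 2145 reaches the end of the previous month; 223 − 22 = 201 left.
March 2145 has 31 days: 201 − 31 = 170 left.
February 2145 has 28 days (2145 is not a leap year): 170 − 28 = 142 left.
January 2145 has 31 days: 142 − 31 = 111 left.
December 2144 has 31 days: 111 − 31 = 80 left.
November 2144 has 30 days: 80 − 30 = 50 left.
October 2144 has 31 days: 50 − 31 = 19 left.
September 2144 has 30 days; 30 − 19 = 11 → September 11, 2144.

September 11, 2144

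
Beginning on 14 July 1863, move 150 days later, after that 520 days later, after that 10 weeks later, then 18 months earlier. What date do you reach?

January 23, 1864

Counting forward 150 days from July 14, 1863:
July has 31 days, so 31 − 14 = 17 days remain after July 14, 1863; 150 − 17 = 133 left.
August 1863 has 31 days: 133 − 31 = 102 left.
September 1863 has 30 days: 102 − 30 = 72 left.
October 1863 has 31 days: 72 − 31 = 41 left.
November 1863 has 30 days: 41 − 30 = 11 left.
11 days into December 1863 → December 11, 1863.
Adding 520 days from December 11, 1863:
December has 31 days, so 31 − 11 = 20 days remain after December 11, 1863; 520 − 20 = 500 left.
January 1864 has 31 days: 500 − 31 = 469 left.
February 1864 has 29 days (1864 is a leap year): 469 − 29 = 440 left.
March 1864 has 31 days: 440 − 31 = 409 left.
April 1864 has 30 days: 409 − 30 = 379 left.
May 1864 has 31 days: 379 − 31 = 348 left.
June 1864 has 30 days: 348 − 30 = 318 left.
July 1864 has 31 days: 318 − 31 = 287 left.
August 1864 has 31 days: 287 − 31 = 256 left.
September 1864 has 30 days: 256 − 30 = 226 left.
October 1864 has 31 days: 226 − 31 = 195 left.
November 1864 has 30 days: 195 − 30 = 165 left.
December 1864 has 31 days: 165 − 31 = 134 left.
January 1865 has 31 days: 134 − 31 = 103 left.
February 1865 has 28 days (1865 is not a leap year): 103 − 28 = 75 left.
March 1865 has 31 days: 75 − 31 = 44 left.
April 1865 has 30 days: 44 − 30 = 14 left.
14 days into May 1865 → May 14, 1865.
Adding 10 weeks (= 70 days) from May 14, 1865:
May has 31 days, so 31 − 14 = 17 days remain after May 14, 1865; 70 − 17 = 53 left.
June 1865 has 30 days: 53 − 30 = 23 left.
23 days into July 1865 → July 23, 1865.
Counting back 18 months from July 23, 1865:
month 7 − 18 = -11, which is month 1 of year 1864 → January 1864.
Day 23 is valid in January, giving January 23, 1864.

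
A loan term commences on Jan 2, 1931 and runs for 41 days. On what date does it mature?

February 12, 1931

Counting forward 41 days from January 2, 1931.
January has 31 days, so 31 − 2 = 29 days remain after January 2, 1931; 41 − 29 = 12 left.
12 days into February 1931 → February 12, 1931.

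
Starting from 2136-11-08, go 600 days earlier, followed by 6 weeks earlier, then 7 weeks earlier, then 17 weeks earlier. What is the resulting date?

August 21, 2134

Counting back 600 days from November 8, 2136:
Going back 8 days from November 8, 2136 reaches the end of the previous month; 600 − 8 = 592 left.
October 2136 has 31 days: 592 − 31 = 561 left.
September 2136 has 30 days: 561 − 30 = 531 left.
August 2136 has 31 days: 531 − 31 = 500 left.
July 2136 has 31 days: 500 − 31 = 469 left.
June 2136 has 30 days: 469 − 30 = 439 left.
May 2136 has 31 days: 439 − 31 = 408 left.
April 2136 has 30 days: 408 − 30 = 378 left.
March 2136 has 31 days: 378 − 31 = 347 left.
February 2136 has 29 days (2136 is a leap year): 347 − 29 = 318 left.
January 2136 has 31 days: 318 − 31 = 287 left.
December 2135 has 31 days: 287 − 31 = 256 left.
November 2135 has 30 days: 256 − 30 = 226 left.
October 2135 has 31 days: 226 − 31 = 195 left.
September 2135 has 30 days: 195 − 30 = 165 left.
August 2135 has 31 days: 165 − 31 = 134 left.
July 2135 has 31 days: 134 − 31 = 103 left.
June 2135 has 30 days: 103 − 30 = 73 left.
May 2135 has 31 days: 73 − 31 = 42 left.
April 2135 has 30 days: 42 − 30 = 12 left.
March 2135 has 31 days; 31 − 12 = 19 → March 19, 2135.
Subtracting 6 weeks (= 42 days) from March 19, 2135:
Going back 19 days from March 19, 2135 reaches the end of the previous month; 42 − 19 = 23 left.
February 2135 has 28 days; 28 − 23 = 5 → February 5, 2135.
Counting back 7 weeks (= 49 days) from February 5, 2135:
Going back 5 days from February 5, 2135 reaches the end of the previous month; 49 − 5 = 44 left.
January 2135 has 31 days: 44 − 31 = 13 left.
December 2134 has 31 days; 31 − 13 = 18 → December 18, 2134.
Going back 17 weeks (= 119 days) from December 18, 2134:
Going back 18 days from December 18, 2134 reaches the end of the previous month; 119 − 18 = 101 left.
November 2134 has 30 days: 101 − 30 = 71 left.
October 2134 has 31 days: 71 − 31 = 40 left.
September 2134 has 30 days: 40 − 30 = 10 left.
August 2134 has 31 days; 31 − 10 = 21 → August 21, 2134.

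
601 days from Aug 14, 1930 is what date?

Counting forward 601 days from August 14, 1930.
August has 31 days, so 31 − 14 = 17 days remain after August 14, 1930; 601 − 17 = 584 left.
September 1930 has 30 days: 584 − 30 = 554 left.
October 1930 has 31 days: 554 − 31 = 523 left.
November 1930 has 30 days: 523 − 30 = 493 left.
December 1930 has 31 days: 493 − 31 = 462 left.
January 1931 has 31 days: 462 − 31 = 431 left.
February 1931 has 28 days (1931 is not a leap year): 431 − 28 = 403 left.
March 1931 has 31 days: 403 − 31 = 372 left.
April 1931 has 30 days: 372 − 30 = 342 left.
May 1931 has 31 days: 342 − 31 = 311 left.
June 1931 has 30 days: 311 − 30 = 281 left.
July 1931 has 31 days: 281 − 31 = 250 left.
August 1931 has 31 days: 250 − 31 = 219 left.
September 1931 has 30 days: 219 − 30 = 189 left.
October 1931 has 31 days: 189 − 31 = 158 left.
November 1931 has 30 days: 158 − 30 = 128 left.
December 1931 has 31 days: 128 − 31 = 97 left.
January 1932 has 31 days: 97 − 31 = 66 left.
February 1932 has 29 days (1932 is a leap year): 66 − 29 = 37 left.
March 1932 has 31 days: 37 − 31 = 6 left.
6 days into April 1932 → April 6, 1932.

April 6, 1932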